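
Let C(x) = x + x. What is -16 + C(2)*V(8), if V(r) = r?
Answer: 16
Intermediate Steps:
C(x) = 2*x
-16 + C(2)*V(8) = -16 + (2*2)*8 = -16 + 4*8 = -16 + 32 = 16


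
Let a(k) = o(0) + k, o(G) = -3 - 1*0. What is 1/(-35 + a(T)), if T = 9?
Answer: -1/29 ≈ -0.034483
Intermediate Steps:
o(G) = -3 (o(G) = -3 + 0 = -3)
a(k) = -3 + k
1/(-35 + a(T)) = 1/(-35 + (-3 + 9)) = 1/(-35 + 6) = 1/(-29) = -1/29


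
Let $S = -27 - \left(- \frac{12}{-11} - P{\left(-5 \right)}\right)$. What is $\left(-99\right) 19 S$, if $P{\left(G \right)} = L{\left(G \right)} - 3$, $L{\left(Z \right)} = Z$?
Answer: $67887$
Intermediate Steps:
$P{\left(G \right)} = -3 + G$ ($P{\left(G \right)} = G - 3 = -3 + G$)
$S = - \frac{397}{11}$ ($S = -27 - \left(- \frac{12}{-11} - \left(-3 - 5\right)\right) = -27 - \left(\left(-12\right) \left(- \frac{1}{11}\right) - -8\right) = -27 - \left(\frac{12}{11} + 8\right) = -27 - \frac{100}{11} = - \frac{397}{11} \approx -36.091$)
$\left(-99\right) 19 S = \left(-99\right) 19 \left(- \frac{397}{11}\right) = \left(-1881\right) \left(- \frac{397}{11}\right) = 67887$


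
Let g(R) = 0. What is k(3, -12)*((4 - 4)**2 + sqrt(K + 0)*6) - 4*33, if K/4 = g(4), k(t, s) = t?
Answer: -132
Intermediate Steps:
K = 0 (K = 4*0 = 0)
k(3, -12)*((4 - 4)**2 + sqrt(K + 0)*6) - 4*33 = 3*((4 - 4)**2 + sqrt(0 + 0)*6) - 4*33 = 3*(0**2 + sqrt(0)*6) - 132 = 3*(0 + 0*6) - 132 = 3*(0 + 0) - 132 = 3*0 - 132 = 0 - 132 = -132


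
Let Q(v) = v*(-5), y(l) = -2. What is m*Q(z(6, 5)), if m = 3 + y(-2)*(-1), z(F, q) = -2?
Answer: 50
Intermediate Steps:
m = 5 (m = 3 - 2*(-1) = 3 + 2 = 5)
Q(v) = -5*v
m*Q(z(6, 5)) = 5*(-5*(-2)) = 5*10 = 50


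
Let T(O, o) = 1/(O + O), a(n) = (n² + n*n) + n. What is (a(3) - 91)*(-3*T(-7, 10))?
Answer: -15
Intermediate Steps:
a(n) = n + 2*n² (a(n) = (n² + n²) + n = 2*n² + n = n + 2*n²)
T(O, o) = 1/(2*O)
(a(3) - 91)*(-3*T(-7, 10)) = (3*(1 + 2*3) - 91)*(-3/(2*(-7))) = (3*(1 + 6) - 91)*(-3*(-1)/(2*7)) = (3*7 - 91)*(-3*(-1/14)) = (21 - 91)*(3/14) = -70*3/14 = -15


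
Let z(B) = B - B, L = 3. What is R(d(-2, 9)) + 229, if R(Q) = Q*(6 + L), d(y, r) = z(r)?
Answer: 229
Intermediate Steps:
z(B) = 0
d(y, r) = 0
R(Q) = 9*Q (R(Q) = Q*(6 + 3) = Q*9 = 9*Q)
R(d(-2, 9)) + 229 = 9*0 + 229 = 0 + 229 = 229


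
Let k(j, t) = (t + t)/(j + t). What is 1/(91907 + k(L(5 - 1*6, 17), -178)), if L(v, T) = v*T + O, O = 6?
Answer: 189/17370779 ≈ 1.0880e-5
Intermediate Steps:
L(v, T) = 6 + T*v (L(v, T) = v*T + 6 = T*v + 6 = 6 + T*v)
k(j, t) = 2*t/(j + t) (k(j, t) = (2*t)/(j + t) = 2*t/(j + t))
1/(91907 + k(L(5 - 1*6, 17), -178)) = 1/(91907 + 2*(-178)/((6 + 17*(5 - 1*6)) - 178)) = 1/(91907 + 2*(-178)/((6 + 17*(5 - 6)) - 178)) = 1/(91907 + 2*(-178)/((6 + 17*(-1)) - 178)) = 1/(91907 + 2*(-178)/((6 - 17) - 178)) = 1/(91907 + 2*(-178)/(-11 - 178)) = 1/(91907 + 2*(-178)/(-189)) = 1/(91907 + 2*(-178)*(-1/189)) = 1/(91907 + 356/189) = 1/(17370779/189) = 189/17370779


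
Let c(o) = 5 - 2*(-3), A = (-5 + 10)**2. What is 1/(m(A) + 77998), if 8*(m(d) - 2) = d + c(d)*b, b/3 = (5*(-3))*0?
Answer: 8/624025 ≈ 1.2820e-5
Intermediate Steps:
A = 25 (A = 5**2 = 25)
c(o) = 11 (c(o) = 5 + 6 = 11)
b = 0 (b = 3*((5*(-3))*0) = 3*(-15*0) = 3*0 = 0)
m(d) = 2 + d/8 (m(d) = 2 + (d + 11*0)/8 = 2 + (d + 0)/8 = 2 + d/8)
1/(m(A) + 77998) = 1/((2 + (1/8)*25) + 77998) = 1/((2 + 25/8) + 77998) = 1/(41/8 + 77998) = 1/(624025/8) = 8/624025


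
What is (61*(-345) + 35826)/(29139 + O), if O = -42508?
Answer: -14781/13369 ≈ -1.1056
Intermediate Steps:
(61*(-345) + 35826)/(29139 + O) = (61*(-345) + 35826)/(29139 - 42508) = (-21045 + 35826)/(-13369) = 14781*(-1/13369) = -14781/13369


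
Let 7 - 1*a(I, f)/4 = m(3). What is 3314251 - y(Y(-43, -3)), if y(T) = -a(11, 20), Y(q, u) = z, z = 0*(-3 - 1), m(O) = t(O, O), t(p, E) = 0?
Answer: 3314279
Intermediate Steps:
m(O) = 0
a(I, f) = 28 (a(I, f) = 28 - 4*0 = 28 + 0 = 28)
z = 0 (z = 0*(-4) = 0)
Y(q, u) = 0
y(T) = -28 (y(T) = -1*28 = -28)
3314251 - y(Y(-43, -3)) = 3314251 - 1*(-28) = 3314251 + 28 = 3314279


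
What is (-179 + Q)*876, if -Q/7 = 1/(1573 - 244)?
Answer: -69466216/443 ≈ -1.5681e+5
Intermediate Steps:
Q = -7/1329 (Q = -7/(1573 - 244) = -7/1329 ≈ -0.0052671)
(-179 + Q)*876 = (-179 - 7/1329)*876 = -237898/1329*876 = -69466216/443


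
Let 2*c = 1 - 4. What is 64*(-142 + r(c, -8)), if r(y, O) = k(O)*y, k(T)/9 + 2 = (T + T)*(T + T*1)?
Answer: -228544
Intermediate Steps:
c = -3/2 (c = (1 - 4)/2 = (½)*(-3) = -3/2 ≈ -1.5000)
k(T) = -18 + 36*T² (k(T) = -18 + 9*((T + T)*(T + T*1)) = -18 + 9*((2*T)*(T + T)) = -18 + 9*((2*T)*(2*T)) = -18 + 9*(4*T²) = -18 + 36*T²)
r(y, O) = y*(-18 + 36*O²) (r(y, O) = (-18 + 36*O²)*y = y*(-18 + 36*O²))
64*(-142 + r(c, -8)) = 64*(-142 + 18*(-3/2)*(-1 + 2*(-8)²)) = 64*(-142 + 18*(-3/2)*(-1 + 2*64)) = 64*(-142 + 18*(-3/2)*(-1 + 128)) = 64*(-142 + 18*(-3/2)*127) = 64*(-142 - 3429) = 64*(-3571) = -228544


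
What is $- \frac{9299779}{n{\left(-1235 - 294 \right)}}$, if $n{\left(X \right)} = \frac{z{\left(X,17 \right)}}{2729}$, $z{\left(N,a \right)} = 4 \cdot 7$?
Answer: $- \frac{25379096891}{28} \approx -9.064 \cdot 10^{8}$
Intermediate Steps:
$z{\left(N,a \right)} = 28$
$n{\left(X \right)} = \frac{28}{2729}$
$- \frac{9299779}{n{\left(-1235 - 294 \right)}} = - \frac{9299779}{\frac{28}{2729}} = \left(-9299779\right) \frac{2729}{28} = - \frac{25379096891}{28}$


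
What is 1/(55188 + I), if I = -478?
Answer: 1/54710 ≈ 1.8278e-5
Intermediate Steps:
1/(55188 + I) = 1/(55188 - 478) = 1/54710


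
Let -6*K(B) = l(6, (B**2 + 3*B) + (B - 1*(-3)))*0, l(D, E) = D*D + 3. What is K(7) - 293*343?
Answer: -100499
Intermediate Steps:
l(D, E) = 3 + D**2 (l(D, E) = D**2 + 3 = 3 + D**2)
K(B) = 0 (K(B) = -(3 + 6**2)*0/6 = -(3 + 36)*0/6 = -13*0/2 = -1/6*0 = 0)
K(7) - 293*343 = 0 - 293*343 = 0 - 100499 = -100499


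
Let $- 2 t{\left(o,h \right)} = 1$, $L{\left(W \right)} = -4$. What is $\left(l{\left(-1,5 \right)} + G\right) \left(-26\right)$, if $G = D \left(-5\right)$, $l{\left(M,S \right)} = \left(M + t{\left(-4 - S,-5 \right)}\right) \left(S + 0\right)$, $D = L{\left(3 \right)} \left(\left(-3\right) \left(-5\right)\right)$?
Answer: $-7605$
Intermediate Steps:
$t{\left(o,h \right)} = - \frac{1}{2}$ ($t{\left(o,h \right)} = \left(- \frac{1}{2}\right) 1 = - \frac{1}{2}$)
$D = -60$ ($D = - 4 \left(\left(-3\right) \left(-5\right)\right) = \left(-4\right) 15 = -60$)
$l{\left(M,S \right)} = S \left(- \frac{1}{2} + M\right)$ ($l{\left(M,S \right)} = \left(M - \frac{1}{2}\right) \left(S + 0\right) = \left(- \frac{1}{2} + M\right) S = S \left(- \frac{1}{2} + M\right)$)
$G = 300$ ($G = \left(-60\right) \left(-5\right) = 300$)
$\left(l{\left(-1,5 \right)} + G\right) \left(-26\right) = \left(5 \left(- \frac{1}{2} - 1\right) + 300\right) \left(-26\right) = \left(5 \left(- \frac{3}{2}\right) + 300\right) \left(-26\right) = \left(- \frac{15}{2} + 300\right) \left(-26\right) = \frac{585}{2} \left(-26\right) = -7605$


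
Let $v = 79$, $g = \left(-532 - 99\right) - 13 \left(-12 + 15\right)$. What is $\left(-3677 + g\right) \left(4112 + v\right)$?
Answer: $-18218277$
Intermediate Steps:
$g = -670$ ($g = -631 - 39 = -670$)
$\left(-3677 + g\right) \left(4112 + v\right) = \left(-3677 - 670\right) \left(4112 + 79\right) = \left(-4347\right) 4191 = -18218277$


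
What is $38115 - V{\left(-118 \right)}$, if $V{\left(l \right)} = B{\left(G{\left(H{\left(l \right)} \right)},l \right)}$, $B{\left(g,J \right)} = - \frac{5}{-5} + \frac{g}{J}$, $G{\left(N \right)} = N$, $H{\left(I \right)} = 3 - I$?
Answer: $\frac{4497573}{118} \approx 38115.0$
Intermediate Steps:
$B{\left(g,J \right)} = 1 + \frac{g}{J}$ ($B{\left(g,J \right)} = \left(-5\right) \left(- \frac{1}{5}\right) + \frac{g}{J} = 1 + \frac{g}{J}$)
$V{\left(l \right)} = \frac{3}{l}$ ($V{\left(l \right)} = \frac{l - \left(-3 + l\right)}{l} = \frac{1}{l} 3 = \frac{3}{l}$)
$38115 - V{\left(-118 \right)} = 38115 - \frac{3}{-118} = 38115 - 3 \left(- \frac{1}{118}\right) = 38115 - - \frac{3}{118} = 38115 + \frac{3}{118} = \frac{4497573}{118}$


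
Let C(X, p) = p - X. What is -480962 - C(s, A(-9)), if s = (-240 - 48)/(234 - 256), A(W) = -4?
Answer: -5290394/11 ≈ -4.8095e+5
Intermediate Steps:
s = 144/11 (s = -288/(-22) = -288*(-1/22) = 144/11 ≈ 13.091)
-480962 - C(s, A(-9)) = -480962 - (-4 - 1*144/11) = -480962 - (-4 - 144/11) = -480962 - 1*(-188/11) = -480962 + 188/11 = -5290394/11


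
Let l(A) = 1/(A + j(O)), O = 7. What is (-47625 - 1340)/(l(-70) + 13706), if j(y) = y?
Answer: -3084795/863477 ≈ -3.5725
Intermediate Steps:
l(A) = 1/(7 + A) (l(A) = 1/(A + 7) = 1/(7 + A))
(-47625 - 1340)/(l(-70) + 13706) = (-47625 - 1340)/(1/(7 - 70) + 13706) = -48965/(1/(-63) + 13706) = -48965/(-1/63 + 13706) = -48965/863477/63 = -48965*63/863477 = -3084795/863477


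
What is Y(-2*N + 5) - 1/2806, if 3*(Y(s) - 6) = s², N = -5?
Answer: 227285/2806 ≈ 81.000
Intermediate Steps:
Y(s) = 6 + s²/3
Y(-2*N + 5) - 1/2806 = (6 + (-2*(-5) + 5)²/3) - 1/2806 = (6 + (10 + 5)²/3) - 1*1/2806 = (6 + (⅓)*15²) - 1/2806 = (6 + (⅓)*225) - 1/2806 = (6 + 75) - 1/2806 = 81 - 1/2806 = 227285/2806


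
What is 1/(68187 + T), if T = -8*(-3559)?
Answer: 1/96659 ≈ 1.0346e-5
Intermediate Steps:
T = 28472
1/(68187 + T) = 1/(68187 + 28472) = 1/96659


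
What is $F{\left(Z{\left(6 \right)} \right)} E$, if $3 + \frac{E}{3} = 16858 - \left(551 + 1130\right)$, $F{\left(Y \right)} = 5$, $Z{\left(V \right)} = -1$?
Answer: $227610$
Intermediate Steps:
$E = 45522$ ($E = -9 + 3 \left(16858 - \left(551 + 1130\right)\right) = -9 + 3 \left(16858 - 1681\right) = -9 + 3 \cdot 15177 = -9 + 45531 = 45522$)
$F{\left(Z{\left(6 \right)} \right)} E = 5 \cdot 45522 = 227610$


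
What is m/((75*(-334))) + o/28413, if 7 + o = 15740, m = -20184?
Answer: 161266607/118624275 ≈ 1.3595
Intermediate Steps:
o = 15733 (o = -7 + 15740 = 15733)
m/((75*(-334))) + o/28413 = -20184/(75*(-334)) + 15733/28413 = -20184/(-25050) + 15733*(1/28413) = -20184*(-1/25050) + 15733/28413 = 3364/4175 + 15733/28413 = 161266607/118624275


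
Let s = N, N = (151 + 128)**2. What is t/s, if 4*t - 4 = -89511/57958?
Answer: 4591/582130152 ≈ 7.8866e-6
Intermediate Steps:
N = 77841 (N = 279**2 = 77841)
t = 142321/231832 (t = 1 + (-89511/57958)/4 = 1 + (-89511*1/57958)/4 = 1 + (1/4)*(-89511/57958) = 1 - 89511/231832 = 142321/231832 ≈ 0.61390)
s = 77841
t/s = (142321/231832)/77841 = (142321/231832)*(1/77841) = 4591/582130152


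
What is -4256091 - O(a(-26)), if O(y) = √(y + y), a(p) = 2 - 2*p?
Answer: -4256091 - 6*√3 ≈ -4.2561e+6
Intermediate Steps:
O(y) = √2*√y (O(y) = √(2*y) = √2*√y)
-4256091 - O(a(-26)) = -4256091 - √2*√(2 - 2*(-26)) = -4256091 - √2*√(2 + 52) = -4256091 - √2*√54 = -4256091 - √2*3*√6 = -4256091 - 6*√3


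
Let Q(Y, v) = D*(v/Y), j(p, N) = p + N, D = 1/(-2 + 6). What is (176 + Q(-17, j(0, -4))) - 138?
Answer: 647/17 ≈ 38.059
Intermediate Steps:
D = 1/4 ≈ 0.25000
j(p, N) = N + p
Q(Y, v) = v/(4*Y) (Q(Y, v) = (v/Y)/4 = v/(4*Y))
(176 + Q(-17, j(0, -4))) - 138 = (176 + (1/4)*(-4 + 0)/(-17)) - 138 = (176 + (1/4)*(-4)*(-1/17)) - 138 = (176 + 1/17) - 138 = 2993/17 - 138 = 647/17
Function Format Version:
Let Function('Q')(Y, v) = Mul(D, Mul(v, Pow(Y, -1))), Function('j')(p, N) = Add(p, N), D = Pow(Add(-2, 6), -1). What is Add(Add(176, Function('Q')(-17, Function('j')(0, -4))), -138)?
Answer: Rational(647, 17) ≈ 38.059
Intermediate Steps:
D = Rational(1, 4) (D = Pow(4, -1) = Rational(1, 4) ≈ 0.25000)
Function('j')(p, N) = Add(N, p)
Function('Q')(Y, v) = Mul(Rational(1, 4), v, Pow(Y, -1)) (Function('Q')(Y, v) = Mul(Rational(1, 4), Mul(v, Pow(Y, -1))) = Mul(Rational(1, 4), v, Pow(Y, -1)))
Add(Add(176, Function('Q')(-17, Function('j')(0, -4))), -138) = Add(Add(176, Mul(Rational(1, 4), Add(-4, 0), Pow(-17, -1))), -138) = Add(Add(176, Mul(Rational(1, 4), -4, Rational(-1, 17))), -138) = Add(Add(176, Rational(1, 17)), -138) = Add(Rational(2993, 17), -138) = Rational(647, 17)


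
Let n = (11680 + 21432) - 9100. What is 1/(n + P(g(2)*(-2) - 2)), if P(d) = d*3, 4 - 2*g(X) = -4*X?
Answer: 1/23970 ≈ 4.1719e-5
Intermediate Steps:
g(X) = 2 + 2*X (g(X) = 2 - (-2)*X = 2 + 2*X)
n = 24012 (n = 33112 - 9100 = 24012)
P(d) = 3*d
1/(n + P(g(2)*(-2) - 2)) = 1/(24012 + 3*((2 + 2*2)*(-2) - 2)) = 1/(24012 + 3*((2 + 4)*(-2) - 2)) = 1/(24012 + 3*(6*(-2) - 2)) = 1/(24012 + 3*(-12 - 2)) = 1/(24012 + 3*(-14)) = 1/(24012 - 42) = 1/23970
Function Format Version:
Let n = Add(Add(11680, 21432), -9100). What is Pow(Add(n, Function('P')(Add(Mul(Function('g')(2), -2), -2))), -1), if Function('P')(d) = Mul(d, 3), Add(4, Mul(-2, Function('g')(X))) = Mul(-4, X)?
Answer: Rational(1, 23970) ≈ 4.1719e-5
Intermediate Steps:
Function('g')(X) = Add(2, Mul(2, X)) (Function('g')(X) = Add(2, Mul(Rational(-1, 2), Mul(-4, X))) = Add(2, Mul(2, X)))
n = 24012 (n = Add(33112, -9100) = 24012)
Function('P')(d) = Mul(3, d)
Pow(Add(n, Function('P')(Add(Mul(Function('g')(2), -2), -2))), -1) = Pow(Add(24012, Mul(3, Add(Mul(Add(2, Mul(2, 2)), -2), -2))), -1) = Pow(Add(24012, Mul(3, Add(Mul(Add(2, 4), -2), -2))), -1) = Pow(Add(24012, Mul(3, Add(Mul(6, -2), -2))), -1) = Pow(Add(24012, Mul(3, Add(-12, -2))), -1) = Pow(Add(24012, Mul(3, -14)), -1) = Pow(Add(24012, -42), -1) = Pow(23970, -1) = Rational(1, 23970)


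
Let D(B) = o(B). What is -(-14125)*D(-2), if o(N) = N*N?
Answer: 56500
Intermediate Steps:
o(N) = N**2
D(B) = B**2
-(-14125)*D(-2) = -(-14125)*(-2)**2 = -(-14125)*4 = -2825*(-20) = 56500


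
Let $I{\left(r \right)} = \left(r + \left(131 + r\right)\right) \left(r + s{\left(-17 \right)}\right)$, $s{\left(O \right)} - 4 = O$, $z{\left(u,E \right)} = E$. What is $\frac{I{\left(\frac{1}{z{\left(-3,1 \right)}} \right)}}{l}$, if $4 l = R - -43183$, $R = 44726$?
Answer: $- \frac{2128}{29303} \approx -0.072621$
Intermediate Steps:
$s{\left(O \right)} = 4 + O$
$l = \frac{87909}{4}$ ($l = \frac{44726 - -43183}{4} = \frac{44726 + 43183}{4} = \frac{1}{4} \cdot 87909 = \frac{87909}{4} \approx 21977.0$)
$I{\left(r \right)} = \left(-13 + r\right) \left(131 + 2 r\right)$ ($I{\left(r \right)} = \left(r + \left(131 + r\right)\right) \left(r + \left(4 - 17\right)\right) = \left(131 + 2 r\right) \left(r - 13\right) = \left(131 + 2 r\right) \left(-13 + r\right) = \left(-13 + r\right) \left(131 + 2 r\right)$)
$\frac{I{\left(\frac{1}{z{\left(-3,1 \right)}} \right)}}{l} = \frac{-1703 + 2 \left(1^{-1}\right)^{2} + \frac{105}{1}}{\frac{87909}{4}} = \left(-1703 + 2 \cdot 1^{2} + 105 \cdot 1\right) \frac{4}{87909} = \left(-1703 + 2 \cdot 1 + 105\right) \frac{4}{87909} = \left(-1703 + 2 + 105\right) \frac{4}{87909} = \left(-1596\right) \frac{4}{87909} = - \frac{2128}{29303}$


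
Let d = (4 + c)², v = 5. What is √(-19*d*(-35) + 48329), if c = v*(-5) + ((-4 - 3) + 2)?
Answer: √497869 ≈ 705.60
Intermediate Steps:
c = -30 (c = 5*(-5) + ((-4 - 3) + 2) = -25 + (-7 + 2) = -25 - 5 = -30)
d = 676 (d = (4 - 30)² = (-26)² = 676)
√(-19*d*(-35) + 48329) = √(-19*676*(-35) + 48329) = √(-12844*(-35) + 48329) = √(449540 + 48329) = √497869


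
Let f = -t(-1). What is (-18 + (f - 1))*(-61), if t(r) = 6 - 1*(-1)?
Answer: 1586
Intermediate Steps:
t(r) = 7 (t(r) = 6 + 1 = 7)
f = -7 (f = -1*7 = -7)
(-18 + (f - 1))*(-61) = (-18 + (-7 - 1))*(-61) = (-18 - 8)*(-61) = -26*(-61) = 1586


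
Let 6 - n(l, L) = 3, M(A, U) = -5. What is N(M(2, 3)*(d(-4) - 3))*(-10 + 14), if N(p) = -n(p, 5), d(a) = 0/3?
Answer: -12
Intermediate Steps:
d(a) = 0 (d(a) = 0*(⅓) = 0)
n(l, L) = 3 (n(l, L) = 6 - 1*3 = 6 - 3 = 3)
N(p) = -3 (N(p) = -1*3 = -3)
N(M(2, 3)*(d(-4) - 3))*(-10 + 14) = -3*(-10 + 14) = -3*4 = -12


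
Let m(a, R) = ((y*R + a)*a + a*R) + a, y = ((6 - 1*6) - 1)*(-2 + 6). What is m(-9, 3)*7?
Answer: 1071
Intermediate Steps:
y = -4 (y = ((6 - 6) - 1)*4 = (0 - 1)*4 = -1*4 = -4)
m(a, R) = a + R*a + a*(a - 4*R) (m(a, R) = ((-4*R + a)*a + a*R) + a = ((a - 4*R)*a + R*a) + a = (a*(a - 4*R) + R*a) + a = (R*a + a*(a - 4*R)) + a = a + R*a + a*(a - 4*R))
m(-9, 3)*7 = -9*(1 - 9 - 3*3)*7 = -9*(1 - 9 - 9)*7 = -9*(-17)*7 = 153*7 = 1071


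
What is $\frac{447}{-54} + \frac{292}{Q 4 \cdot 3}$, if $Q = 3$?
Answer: $- \frac{1}{6} \approx -0.16667$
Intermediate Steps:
$\frac{447}{-54} + \frac{292}{Q 4 \cdot 3} = \frac{447}{-54} + \frac{292}{3 \cdot 4 \cdot 3} = 447 \left(- \frac{1}{54}\right) + \frac{292}{12 \cdot 3} = - \frac{149}{18} + \frac{292}{36} = - \frac{149}{18} + 292 \cdot \frac{1}{36} = - \frac{149}{18} + \frac{73}{9} = - \frac{1}{6}$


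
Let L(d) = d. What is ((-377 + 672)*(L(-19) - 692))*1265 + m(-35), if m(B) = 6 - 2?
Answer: -265327421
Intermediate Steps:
m(B) = 4
((-377 + 672)*(L(-19) - 692))*1265 + m(-35) = ((-377 + 672)*(-19 - 692))*1265 + 4 = (295*(-711))*1265 + 4 = -209745*1265 + 4 = -265327425 + 4 = -265327421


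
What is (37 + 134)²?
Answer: 29241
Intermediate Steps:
(37 + 134)² = 171² = 29241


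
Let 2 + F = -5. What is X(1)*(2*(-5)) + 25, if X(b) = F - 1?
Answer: 105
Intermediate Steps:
F = -7 (F = -2 - 5 = -7)
X(b) = -8 (X(b) = -7 - 1 = -8)
X(1)*(2*(-5)) + 25 = -16*(-5) + 25 = -8*(-10) + 25 = 80 + 25 = 105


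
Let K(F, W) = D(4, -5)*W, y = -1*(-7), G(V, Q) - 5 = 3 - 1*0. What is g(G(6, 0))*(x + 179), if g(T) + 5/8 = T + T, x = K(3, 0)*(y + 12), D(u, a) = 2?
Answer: 22017/8 ≈ 2752.1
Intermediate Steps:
G(V, Q) = 8 (G(V, Q) = 5 + (3 - 1*0) = 5 + (3 + 0) = 5 + 3 = 8)
y = 7
K(F, W) = 2*W
x = 0 (x = (2*0)*(7 + 12) = 0*19 = 0)
g(T) = -5/8 + 2*T (g(T) = -5/8 + (T + T) = -5/8 + 2*T)
g(G(6, 0))*(x + 179) = (-5/8 + 2*8)*(0 + 179) = (-5/8 + 16)*179 = (123/8)*179 = 22017/8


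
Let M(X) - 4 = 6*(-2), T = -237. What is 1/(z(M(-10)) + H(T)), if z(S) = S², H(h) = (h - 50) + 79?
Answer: -1/144 ≈ -0.0069444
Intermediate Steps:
M(X) = -8 (M(X) = 4 + 6*(-2) = 4 - 12 = -8)
H(h) = 29 + h (H(h) = (-50 + h) + 79 = 29 + h)
1/(z(M(-10)) + H(T)) = 1/((-8)² + (29 - 237)) = 1/(64 - 208) = 1/(-144) = -1/144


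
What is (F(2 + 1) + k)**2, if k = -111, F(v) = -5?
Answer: 13456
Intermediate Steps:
(F(2 + 1) + k)**2 = (-5 - 111)**2 = (-116)**2 = 13456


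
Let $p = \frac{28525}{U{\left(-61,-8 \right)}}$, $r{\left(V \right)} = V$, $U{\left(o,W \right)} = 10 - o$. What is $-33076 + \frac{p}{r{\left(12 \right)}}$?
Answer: $- \frac{28152227}{852} \approx -33043.0$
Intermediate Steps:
$p = \frac{28525}{71}$ ($p = \frac{28525}{10 - -61} = \frac{28525}{10 + 61} = \frac{28525}{71} \approx 401.76$)
$-33076 + \frac{p}{r{\left(12 \right)}} = -33076 + \frac{28525}{71 \cdot 12} = -33076 + \frac{28525}{71} \cdot \frac{1}{12} = -33076 + \frac{28525}{852} = - \frac{28152227}{852}$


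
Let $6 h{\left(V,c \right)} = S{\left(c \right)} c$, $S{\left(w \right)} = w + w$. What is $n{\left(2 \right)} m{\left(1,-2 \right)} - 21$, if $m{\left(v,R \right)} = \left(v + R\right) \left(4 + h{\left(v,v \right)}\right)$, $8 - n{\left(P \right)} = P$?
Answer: $-47$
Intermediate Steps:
$n{\left(P \right)} = 8 - P$
$S{\left(w \right)} = 2 w$
$h{\left(V,c \right)} = \frac{c^{2}}{3}$ ($h{\left(V,c \right)} = \frac{2 c c}{6} = \frac{2 c^{2}}{6} = \frac{c^{2}}{3}$)
$m{\left(v,R \right)} = \left(4 + \frac{v^{2}}{3}\right) \left(R + v\right)$ ($m{\left(v,R \right)} = \left(v + R\right) \left(4 + \frac{v^{2}}{3}\right) = \left(R + v\right) \left(4 + \frac{v^{2}}{3}\right) = \left(4 + \frac{v^{2}}{3}\right) \left(R + v\right)$)
$n{\left(2 \right)} m{\left(1,-2 \right)} - 21 = \left(8 - 2\right) \left(4 \left(-2\right) + 4 \cdot 1 + \frac{1^{3}}{3} + \frac{1}{3} \left(-2\right) 1^{2}\right) - 21 = \left(8 - 2\right) \left(-8 + 4 + \frac{1}{3} \cdot 1 + \frac{1}{3} \left(-2\right) 1\right) - 21 = 6 \left(-8 + 4 + \frac{1}{3} - \frac{2}{3}\right) - 21 = 6 \left(- \frac{13}{3}\right) - 21 = -26 - 21 = -47$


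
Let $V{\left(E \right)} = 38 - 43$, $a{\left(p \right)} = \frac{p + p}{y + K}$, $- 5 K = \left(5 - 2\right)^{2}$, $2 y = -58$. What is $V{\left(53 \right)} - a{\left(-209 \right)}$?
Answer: $- \frac{130}{7} \approx -18.571$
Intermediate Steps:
$y = -29$ ($y = \frac{1}{2} \left(-58\right) = -29$)
$K = - \frac{9}{5}$ ($K = - \frac{\left(5 - 2\right)^{2}}{5} = - \frac{3^{2}}{5} = \left(- \frac{1}{5}\right) 9 = - \frac{9}{5} \approx -1.8$)
$a{\left(p \right)} = - \frac{5 p}{77}$ ($a{\left(p \right)} = \frac{p + p}{-29 - \frac{9}{5}} = \frac{2 p}{- \frac{154}{5}} = 2 p \left(- \frac{5}{154}\right) = - \frac{5 p}{77}$)
$V{\left(E \right)} = -5$ ($V{\left(E \right)} = 38 - 43 = -5$)
$V{\left(53 \right)} - a{\left(-209 \right)} = -5 - \left(- \frac{5}{77}\right) \left(-209\right) = -5 - \frac{95}{7} = - \frac{130}{7}$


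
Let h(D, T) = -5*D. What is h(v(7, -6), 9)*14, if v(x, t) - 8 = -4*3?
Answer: 280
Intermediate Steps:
v(x, t) = -4 (v(x, t) = 8 - 4*3 = 8 - 12 = -4)
h(v(7, -6), 9)*14 = -5*(-4)*14 = 20*14 = 280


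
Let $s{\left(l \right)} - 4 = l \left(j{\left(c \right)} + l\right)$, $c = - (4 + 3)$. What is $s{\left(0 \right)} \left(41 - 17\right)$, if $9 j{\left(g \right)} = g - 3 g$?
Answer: $96$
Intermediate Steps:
$c = -7$ ($c = \left(-1\right) 7 = -7$)
$j{\left(g \right)} = - \frac{2 g}{9}$ ($j{\left(g \right)} = \frac{g - 3 g}{9} = \frac{\left(-2\right) g}{9} = - \frac{2 g}{9}$)
$s{\left(l \right)} = 4 + l \left(\frac{14}{9} + l\right)$ ($s{\left(l \right)} = 4 + l \left(\left(- \frac{2}{9}\right) \left(-7\right) + l\right) = 4 + l \left(\frac{14}{9} + l\right)$)
$s{\left(0 \right)} \left(41 - 17\right) = \left(4 + 0^{2} + \frac{14}{9} \cdot 0\right) \left(41 - 17\right) = \left(4 + 0 + 0\right) 24 = 4 \cdot 24 = 96$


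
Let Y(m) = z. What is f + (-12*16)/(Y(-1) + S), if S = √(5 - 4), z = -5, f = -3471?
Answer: -3423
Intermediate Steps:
S = 1 (S = √1 = 1)
Y(m) = -5
f + (-12*16)/(Y(-1) + S) = -3471 + (-12*16)/(-5 + 1) = -3471 - 192/(-4) = -3471 - 192*(-¼) = -3471 + 48 = -3423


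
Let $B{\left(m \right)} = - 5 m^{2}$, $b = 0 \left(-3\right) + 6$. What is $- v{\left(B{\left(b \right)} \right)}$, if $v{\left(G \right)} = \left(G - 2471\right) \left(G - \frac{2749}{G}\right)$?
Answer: $- \frac{78604801}{180} \approx -4.3669 \cdot 10^{5}$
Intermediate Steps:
$b = 6$ ($b = 0 + 6 = 6$)
$v{\left(G \right)} = \left(-2471 + G\right) \left(G - \frac{2749}{G}\right)$
$- v{\left(B{\left(b \right)} \right)} = - (-2749 + \left(- 5 \cdot 6^{2}\right)^{2} - 2471 \left(- 5 \cdot 6^{2}\right) + \frac{6792779}{\left(-5\right) 6^{2}}) = - (-2749 + \left(\left(-5\right) 36\right)^{2} - 2471 \left(\left(-5\right) 36\right) + \frac{6792779}{\left(-5\right) 36}) = - (-2749 + \left(-180\right)^{2} - -444780 + \frac{6792779}{-180}) = - (-2749 + 32400 + 444780 + 6792779 \left(- \frac{1}{180}\right)) = - (-2749 + 32400 + 444780 - \frac{6792779}{180}) = \left(-1\right) \frac{78604801}{180} = - \frac{78604801}{180}$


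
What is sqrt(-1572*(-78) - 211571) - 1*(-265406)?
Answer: 265406 + I*sqrt(88955) ≈ 2.6541e+5 + 298.25*I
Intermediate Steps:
sqrt(-1572*(-78) - 211571) - 1*(-265406) = sqrt(122616 - 211571) + 265406 = sqrt(-88955) + 265406 = I*sqrt(88955) + 265406 = 265406 + I*sqrt(88955)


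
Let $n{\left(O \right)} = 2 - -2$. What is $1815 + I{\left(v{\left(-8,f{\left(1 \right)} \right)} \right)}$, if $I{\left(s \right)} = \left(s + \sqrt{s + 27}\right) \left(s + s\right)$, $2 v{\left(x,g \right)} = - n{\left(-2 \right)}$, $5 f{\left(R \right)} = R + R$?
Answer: $1803$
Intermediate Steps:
$n{\left(O \right)} = 4$ ($n{\left(O \right)} = 2 + 2 = 4$)
$f{\left(R \right)} = \frac{2 R}{5}$ ($f{\left(R \right)} = \frac{R + R}{5} = \frac{2 R}{5}$)
$v{\left(x,g \right)} = -2$ ($v{\left(x,g \right)} = \frac{\left(-1\right) 4}{2} = \frac{1}{2} \left(-4\right) = -2$)
$I{\left(s \right)} = 2 s \left(s + \sqrt{27 + s}\right)$ ($I{\left(s \right)} = \left(s + \sqrt{27 + s}\right) 2 s = 2 s \left(s + \sqrt{27 + s}\right)$)
$1815 + I{\left(v{\left(-8,f{\left(1 \right)} \right)} \right)} = 1815 + 2 \left(-2\right) \left(-2 + \sqrt{27 - 2}\right) = 1815 + 2 \left(-2\right) \left(-2 + \sqrt{25}\right) = 1815 + 2 \left(-2\right) \left(-2 + 5\right) = 1815 + 2 \left(-2\right) 3 = 1815 - 12 = 1803$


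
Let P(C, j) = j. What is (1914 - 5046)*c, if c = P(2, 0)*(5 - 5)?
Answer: 0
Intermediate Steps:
c = 0 (c = 0*(5 - 5) = 0*0 = 0)
(1914 - 5046)*c = (1914 - 5046)*0 = -3132*0 = 0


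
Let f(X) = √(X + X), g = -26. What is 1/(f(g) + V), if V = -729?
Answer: -729/531493 - 2*I*√13/531493 ≈ -0.0013716 - 1.3568e-5*I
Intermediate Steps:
f(X) = √2*√X (f(X) = √(2*X) = √2*√X)
1/(f(g) + V) = 1/(√2*√(-26) - 729) = 1/(√2*(I*√26) - 729) = 1/(2*I*√13 - 729) = 1/(-729 + 2*I*√13)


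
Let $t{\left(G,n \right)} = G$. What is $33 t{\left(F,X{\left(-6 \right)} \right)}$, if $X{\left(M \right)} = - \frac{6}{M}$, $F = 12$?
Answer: $396$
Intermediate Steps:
$33 t{\left(F,X{\left(-6 \right)} \right)} = 33 \cdot 12 = 396$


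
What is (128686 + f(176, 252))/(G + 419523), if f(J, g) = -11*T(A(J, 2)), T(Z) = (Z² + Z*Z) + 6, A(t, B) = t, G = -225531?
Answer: -46071/16166 ≈ -2.8499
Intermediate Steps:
T(Z) = 6 + 2*Z² (T(Z) = (Z² + Z²) + 6 = 2*Z² + 6 = 6 + 2*Z²)
f(J, g) = -66 - 22*J² (f(J, g) = -11*(6 + 2*J²) = -66 - 22*J²)
(128686 + f(176, 252))/(G + 419523) = (128686 + (-66 - 22*176²))/(-225531 + 419523) = (128686 + (-66 - 22*30976))/193992 = (128686 + (-66 - 681472))*(1/193992) = (128686 - 681538)*(1/193992) = -552852*1/193992 = -46071/16166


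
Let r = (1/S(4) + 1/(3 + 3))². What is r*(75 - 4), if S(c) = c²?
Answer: 8591/2304 ≈ 3.7287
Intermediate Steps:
r = 121/2304 (r = (1/(4²) + 1/(3 + 3))² = (1/16 + 1/6)² = (1/16 + ⅙)² = (11/48)² = 121/2304 ≈ 0.052517)
r*(75 - 4) = 121*(75 - 4)/2304 = (121/2304)*71 = 8591/2304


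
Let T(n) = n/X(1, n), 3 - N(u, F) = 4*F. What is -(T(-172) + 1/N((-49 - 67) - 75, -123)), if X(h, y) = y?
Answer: -496/495 ≈ -1.0020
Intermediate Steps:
N(u, F) = 3 - 4*F
T(n) = 1 (T(n) = n/n = 1)
-(T(-172) + 1/N((-49 - 67) - 75, -123)) = -(1 + 1/(3 - 4*(-123))) = -(1 + 1/(3 + 492)) = -(1 + 1/495) = -1*496/495 = -496/495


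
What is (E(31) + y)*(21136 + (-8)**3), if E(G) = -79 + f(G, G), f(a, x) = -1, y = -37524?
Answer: -775544896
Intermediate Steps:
E(G) = -80 (E(G) = -79 - 1 = -80)
(E(31) + y)*(21136 + (-8)**3) = (-80 - 37524)*(21136 + (-8)**3) = -37604*(21136 - 512) = -37604*20624 = -775544896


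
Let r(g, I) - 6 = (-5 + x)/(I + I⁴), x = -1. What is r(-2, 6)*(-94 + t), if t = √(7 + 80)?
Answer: -122294/217 + 1301*√87/217 ≈ -507.65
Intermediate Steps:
t = √87 ≈ 9.3274
r(g, I) = 6 - 6/(I + I⁴) (r(g, I) = 6 + (-5 - 1)/(I + I⁴) = 6 - 6/(I + I⁴))
r(-2, 6)*(-94 + t) = ((-6 + 6*6 + 6*6⁴)/(6 + 6⁴))*(-94 + √87) = ((-6 + 36 + 6*1296)/(6 + 1296))*(-94 + √87) = ((-6 + 36 + 7776)/1302)*(-94 + √87) = ((1/1302)*7806)*(-94 + √87) = 1301*(-94 + √87)/217 = -122294/217 + 1301*√87/217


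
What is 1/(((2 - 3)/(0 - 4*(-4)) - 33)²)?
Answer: 256/279841 ≈ 0.00091481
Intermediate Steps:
1/(((2 - 3)/(0 - 4*(-4)) - 33)²) = 1/((-1/(0 + 16) - 33)²) = 1/((-1/16 - 33)²) = 1/((-529/16)²) = 1/(279841/256) = 256/279841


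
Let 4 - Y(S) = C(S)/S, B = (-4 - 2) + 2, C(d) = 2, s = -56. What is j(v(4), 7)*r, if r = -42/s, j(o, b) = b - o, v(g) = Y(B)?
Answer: 15/8 ≈ 1.8750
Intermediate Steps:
B = -4 (B = -6 + 2 = -4)
Y(S) = 4 - 2/S
v(g) = 9/2 (v(g) = 4 - 2/(-4) = 4 - 2*(-¼) = 4 + ½ = 9/2)
r = ¾ (r = -42/(-56) = -42*(-1/56) = ¾ ≈ 0.75000)
j(v(4), 7)*r = (7 - 1*9/2)*(¾) = (7 - 9/2)*(¾) = (5/2)*(¾) = 15/8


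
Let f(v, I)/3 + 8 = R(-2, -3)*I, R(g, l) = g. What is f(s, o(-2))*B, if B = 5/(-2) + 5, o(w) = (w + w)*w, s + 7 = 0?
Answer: -180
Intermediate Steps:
s = -7 (s = -7 + 0 = -7)
o(w) = 2*w² (o(w) = (2*w)*w = 2*w²)
f(v, I) = -24 - 6*I (f(v, I) = -24 + 3*(-2*I) = -24 - 6*I)
B = 5/2 (B = 5*(-½) + 5 = -5/2 + 5 = 5/2 ≈ 2.5000)
f(s, o(-2))*B = (-24 - 12*(-2)²)*(5/2) = (-24 - 12*4)*(5/2) = (-24 - 6*8)*(5/2) = (-24 - 48)*(5/2) = -72*5/2 = -180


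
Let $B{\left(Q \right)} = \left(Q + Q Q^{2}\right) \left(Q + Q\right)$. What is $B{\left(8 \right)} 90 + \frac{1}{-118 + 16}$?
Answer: $\frac{76377599}{102} \approx 7.488 \cdot 10^{5}$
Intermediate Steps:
$B{\left(Q \right)} = 2 Q \left(Q + Q^{3}\right)$ ($B{\left(Q \right)} = \left(Q + Q^{3}\right) 2 Q = 2 Q \left(Q + Q^{3}\right)$)
$B{\left(8 \right)} 90 + \frac{1}{-118 + 16} = 2 \cdot 8^{2} \left(1 + 8^{2}\right) 90 + \frac{1}{-118 + 16} = 2 \cdot 64 \left(1 + 64\right) 90 + \frac{1}{-102} = 2 \cdot 64 \cdot 65 \cdot 90 - \frac{1}{102} = 8320 \cdot 90 - \frac{1}{102} = 748800 - \frac{1}{102} = \frac{76377599}{102}$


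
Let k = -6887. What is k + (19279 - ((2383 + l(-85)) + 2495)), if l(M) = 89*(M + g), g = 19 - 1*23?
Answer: 15435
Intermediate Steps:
g = -4 (g = 19 - 23 = -4)
l(M) = -356 + 89*M (l(M) = 89*(M - 4) = 89*(-4 + M) = -356 + 89*M)
k + (19279 - ((2383 + l(-85)) + 2495)) = -6887 + (19279 - ((2383 + (-356 + 89*(-85))) + 2495)) = -6887 + (19279 - ((2383 + (-356 - 7565)) + 2495)) = -6887 + (19279 - ((2383 - 7921) + 2495)) = -6887 + (19279 - (-5538 + 2495)) = -6887 + (19279 - 1*(-3043)) = -6887 + (19279 + 3043) = -6887 + 22322 = 15435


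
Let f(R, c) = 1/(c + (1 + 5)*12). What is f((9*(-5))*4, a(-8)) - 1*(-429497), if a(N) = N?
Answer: 27487809/64 ≈ 4.2950e+5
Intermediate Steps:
f(R, c) = 1/(72 + c) (f(R, c) = 1/(c + 6*12) = 1/(c + 72) = 1/(72 + c))
f((9*(-5))*4, a(-8)) - 1*(-429497) = 1/(72 - 8) - 1*(-429497) = 1/64 + 429497 = 27487809/64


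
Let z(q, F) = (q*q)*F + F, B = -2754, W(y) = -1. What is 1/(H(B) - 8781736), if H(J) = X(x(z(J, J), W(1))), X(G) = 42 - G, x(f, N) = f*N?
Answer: -1/20896541512 ≈ -4.7855e-11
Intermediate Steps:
z(q, F) = F + F*q**2 (z(q, F) = q**2*F + F = F*q**2 + F = F + F*q**2)
x(f, N) = N*f
H(J) = 42 + J*(1 + J**2) (H(J) = 42 - (-1)*J*(1 + J**2) = 42 + J*(1 + J**2))
1/(H(B) - 8781736) = 1/((42 - 2754 + (-2754)**3) - 8781736) = 1/((42 - 2754 - 20887757064) - 8781736) = 1/(-20887759776 - 8781736) = 1/(-20896541512) = -1/20896541512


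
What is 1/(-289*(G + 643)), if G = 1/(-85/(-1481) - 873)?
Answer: -1292828/240241920747 ≈ -5.3814e-6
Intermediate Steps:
G = -1481/1292828 (G = 1/(-85*(-1/1481) - 873) = 1/(85/1481 - 873) = 1/(-1292828/1481) = -1481/1292828 ≈ -0.0011456)
1/(-289*(G + 643)) = 1/(-289*(-1481/1292828 + 643)) = 1/(-289*831286923/1292828) = 1/(-240241920747/1292828) = -1292828/240241920747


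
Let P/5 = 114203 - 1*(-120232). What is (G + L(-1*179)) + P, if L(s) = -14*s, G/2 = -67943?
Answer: 1038795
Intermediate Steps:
G = -135886 (G = 2*(-67943) = -135886)
P = 1172175 (P = 5*(114203 - 1*(-120232)) = 5*(114203 + 120232) = 5*234435 = 1172175)
(G + L(-1*179)) + P = (-135886 - (-14)*179) + 1172175 = (-135886 - 14*(-179)) + 1172175 = (-135886 + 2506) + 1172175 = -133380 + 1172175 = 1038795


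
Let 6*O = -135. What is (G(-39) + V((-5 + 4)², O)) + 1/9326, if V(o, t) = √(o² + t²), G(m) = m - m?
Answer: 1/9326 + √2029/2 ≈ 22.522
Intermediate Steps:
G(m) = 0
O = -45/2 (O = (⅙)*(-135) = -45/2 ≈ -22.500)
(G(-39) + V((-5 + 4)², O)) + 1/9326 = (0 + √(((-5 + 4)²)² + (-45/2)²)) + 1/9326 = (0 + √(((-1)²)² + 2025/4)) + 1/9326 = (0 + √(1² + 2025/4)) + 1/9326 = (0 + √(1 + 2025/4)) + 1/9326 = (0 + √(2029/4)) + 1/9326 = (0 + √2029/2) + 1/9326 = √2029/2 + 1/9326 = 1/9326 + √2029/2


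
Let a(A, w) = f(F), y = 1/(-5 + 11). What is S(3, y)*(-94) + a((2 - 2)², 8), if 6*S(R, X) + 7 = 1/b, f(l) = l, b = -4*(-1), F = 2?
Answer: 431/4 ≈ 107.75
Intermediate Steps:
y = ⅙ (y = 1/6 = ⅙ ≈ 0.16667)
b = 4
a(A, w) = 2
S(R, X) = -9/8 (S(R, X) = -7/6 + (⅙)/4 = -7/6 + (⅙)*(¼) = -7/6 + 1/24 = -9/8)
S(3, y)*(-94) + a((2 - 2)², 8) = -9/8*(-94) + 2 = 423/4 + 2 = 431/4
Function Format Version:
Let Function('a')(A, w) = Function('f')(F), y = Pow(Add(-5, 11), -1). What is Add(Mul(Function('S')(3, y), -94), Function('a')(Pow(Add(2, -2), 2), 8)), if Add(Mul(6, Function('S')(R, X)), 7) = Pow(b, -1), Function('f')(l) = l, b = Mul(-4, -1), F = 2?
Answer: Rational(431, 4) ≈ 107.75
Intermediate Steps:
y = Rational(1, 6) (y = Pow(6, -1) = Rational(1, 6) ≈ 0.16667)
b = 4
Function('a')(A, w) = 2
Function('S')(R, X) = Rational(-9, 8) (Function('S')(R, X) = Add(Rational(-7, 6), Mul(Rational(1, 6), Pow(4, -1))) = Add(Rational(-7, 6), Mul(Rational(1, 6), Rational(1, 4))) = Add(Rational(-7, 6), Rational(1, 24)) = Rational(-9, 8))
Add(Mul(Function('S')(3, y), -94), Function('a')(Pow(Add(2, -2), 2), 8)) = Add(Mul(Rational(-9, 8), -94), 2) = Add(Rational(423, 4), 2) = Rational(431, 4)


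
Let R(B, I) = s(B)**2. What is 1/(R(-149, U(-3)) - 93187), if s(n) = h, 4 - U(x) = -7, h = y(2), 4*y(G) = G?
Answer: -4/372747 ≈ -1.0731e-5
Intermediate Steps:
y(G) = G/4
h = 1/2 (h = (1/4)*2 = 1/2 ≈ 0.50000)
U(x) = 11 (U(x) = 4 - 1*(-7) = 4 + 7 = 11)
s(n) = 1/2
R(B, I) = 1/4 (R(B, I) = (1/2)**2 = 1/4)
1/(R(-149, U(-3)) - 93187) = 1/(1/4 - 93187) = 1/(-372747/4) = -4/372747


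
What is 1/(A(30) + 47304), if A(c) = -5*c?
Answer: 1/47154 ≈ 2.1207e-5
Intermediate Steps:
1/(A(30) + 47304) = 1/(-5*30 + 47304) = 1/(-150 + 47304) = 1/47154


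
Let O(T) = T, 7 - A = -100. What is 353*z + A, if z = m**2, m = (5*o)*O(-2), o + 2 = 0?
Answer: 141307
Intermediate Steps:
A = 107 (A = 7 - 1*(-100) = 7 + 100 = 107)
o = -2 (o = -2 + 0 = -2)
m = 20 (m = (5*(-2))*(-2) = -10*(-2) = 20)
z = 400 (z = 20**2 = 400)
353*z + A = 353*400 + 107 = 141200 + 107 = 141307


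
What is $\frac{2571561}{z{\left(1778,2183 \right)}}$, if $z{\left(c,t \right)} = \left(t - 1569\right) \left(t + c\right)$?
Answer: $\frac{2571561}{2432054} \approx 1.0574$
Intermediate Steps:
$z{\left(c,t \right)} = \left(-1569 + t\right) \left(c + t\right)$
$\frac{2571561}{z{\left(1778,2183 \right)}} = \frac{2571561}{2183^{2} - 2789682 - 3425127 + 1778 \cdot 2183} = \frac{2571561}{4765489 - 2789682 - 3425127 + 3881374} = \frac{2571561}{2432054}$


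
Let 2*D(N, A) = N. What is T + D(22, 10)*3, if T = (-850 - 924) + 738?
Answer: -1003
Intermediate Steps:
D(N, A) = N/2
T = -1036 (T = -1774 + 738 = -1036)
T + D(22, 10)*3 = -1036 + ((½)*22)*3 = -1036 + 11*3 = -1036 + 33 = -1003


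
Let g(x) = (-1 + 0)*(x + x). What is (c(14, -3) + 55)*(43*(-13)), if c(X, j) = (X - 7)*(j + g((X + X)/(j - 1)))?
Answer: -73788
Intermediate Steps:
g(x) = -2*x
c(X, j) = (-7 + X)*(j - 4*X/(-1 + j)) (c(X, j) = (X - 7)*(j - 2*(X + X)/(j - 1)) = (-7 + X)*(j - 2*2*X/(-1 + j)) = (-7 + X)*(j - 4*X/(-1 + j)))
(c(14, -3) + 55)*(43*(-13)) = ((-4*14² + 28*14 - 3*(-1 - 3)*(-7 + 14))/(-1 - 3) + 55)*(43*(-13)) = ((-4*196 + 392 - 3*(-4)*7)/(-4) + 55)*(-559) = (-(-784 + 392 + 84)/4 + 55)*(-559) = (-¼*(-308) + 55)*(-559) = (77 + 55)*(-559) = 132*(-559) = -73788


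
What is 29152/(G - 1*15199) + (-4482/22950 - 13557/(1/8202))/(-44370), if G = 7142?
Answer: 13110527890289/5239064250 ≈ 2502.5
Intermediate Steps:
29152/(G - 1*15199) + (-4482/22950 - 13557/(1/8202))/(-44370) = 29152/(7142 - 1*15199) + (-4482/22950 - 13557/(1/8202))/(-44370) = 29152/(7142 - 15199) + (-4482*1/22950 - 13557/1/8202)*(-1/44370) = 29152/(-8057) + (-83/425 - 13557*8202)*(-1/44370) = 29152*(-1/8057) + (-83/425 - 111194514)*(-1/44370) = -29152/8057 - 47257668533/425*(-1/44370) = -29152/8057 + 1629574777/650250 = 13110527890289/5239064250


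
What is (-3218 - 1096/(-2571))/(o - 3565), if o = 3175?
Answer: 4136191/501345 ≈ 8.2502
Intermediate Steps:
(-3218 - 1096/(-2571))/(o - 3565) = (-3218 - 1096/(-2571))/(3175 - 3565) = (-3218 - 1096*(-1/2571))/(-390) = (-3218 + 1096/2571)*(-1/390) = -8272382/2571*(-1/390) = 4136191/501345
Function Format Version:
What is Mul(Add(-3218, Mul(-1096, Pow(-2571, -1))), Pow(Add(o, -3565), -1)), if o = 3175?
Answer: Rational(4136191, 501345) ≈ 8.2502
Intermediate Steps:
Mul(Add(-3218, Mul(-1096, Pow(-2571, -1))), Pow(Add(o, -3565), -1)) = Mul(Add(-3218, Mul(-1096, Pow(-2571, -1))), Pow(Add(3175, -3565), -1)) = Mul(Add(-3218, Mul(-1096, Rational(-1, 2571))), Pow(-390, -1)) = Mul(Add(-3218, Rational(1096, 2571)), Rational(-1, 390)) = Mul(Rational(-8272382, 2571), Rational(-1, 390)) = Rational(4136191, 501345)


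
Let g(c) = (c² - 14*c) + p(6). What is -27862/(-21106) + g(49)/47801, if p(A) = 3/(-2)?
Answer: 1367996593/1008887906 ≈ 1.3559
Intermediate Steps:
p(A) = -3/2 (p(A) = 3*(-½) = -3/2)
g(c) = -3/2 + c² - 14*c (g(c) = (c² - 14*c) - 3/2 = -3/2 + c² - 14*c)
-27862/(-21106) + g(49)/47801 = -27862/(-21106) + (-3/2 + 49² - 14*49)/47801 = -27862*(-1/21106) + (-3/2 + 2401 - 686)*(1/47801) = 13931/10553 + (3427/2)*(1/47801) = 13931/10553 + 3427/95602 = 1367996593/1008887906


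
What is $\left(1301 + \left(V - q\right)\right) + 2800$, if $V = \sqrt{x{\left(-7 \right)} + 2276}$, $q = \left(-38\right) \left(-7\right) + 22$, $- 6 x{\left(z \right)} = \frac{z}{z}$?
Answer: $3813 + \frac{\sqrt{81930}}{6} \approx 3860.7$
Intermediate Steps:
$x{\left(z \right)} = - \frac{1}{6}$ ($x{\left(z \right)} = - \frac{z \frac{1}{z}}{6} = \left(- \frac{1}{6}\right) 1 = - \frac{1}{6}$)
$q = 288$ ($q = 266 + 22 = 288$)
$V = \frac{\sqrt{81930}}{6}$ ($V = \sqrt{- \frac{1}{6} + 2276} = \sqrt{\frac{13655}{6}} = \frac{\sqrt{81930}}{6} \approx 47.706$)
$\left(1301 + \left(V - q\right)\right) + 2800 = \left(1301 + \left(\frac{\sqrt{81930}}{6} - 288\right)\right) + 2800 = \left(1301 - \left(288 - \frac{\sqrt{81930}}{6}\right)\right) + 2800 = \left(1013 + \frac{\sqrt{81930}}{6}\right) + 2800 = 3813 + \frac{\sqrt{81930}}{6}$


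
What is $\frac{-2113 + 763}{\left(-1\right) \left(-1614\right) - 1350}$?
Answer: $- \frac{225}{44} \approx -5.1136$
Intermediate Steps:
$\frac{-2113 + 763}{\left(-1\right) \left(-1614\right) - 1350} = - \frac{1350}{1614 - 1350} = - \frac{1350}{264} = \left(-1350\right) \frac{1}{264} = - \frac{225}{44}$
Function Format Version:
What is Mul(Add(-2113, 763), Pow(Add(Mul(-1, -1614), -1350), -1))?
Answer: Rational(-225, 44) ≈ -5.1136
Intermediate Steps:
Mul(Add(-2113, 763), Pow(Add(Mul(-1, -1614), -1350), -1)) = Mul(-1350, Pow(Add(1614, -1350), -1)) = Mul(-1350, Pow(264, -1)) = Mul(-1350, Rational(1, 264)) = Rational(-225, 44)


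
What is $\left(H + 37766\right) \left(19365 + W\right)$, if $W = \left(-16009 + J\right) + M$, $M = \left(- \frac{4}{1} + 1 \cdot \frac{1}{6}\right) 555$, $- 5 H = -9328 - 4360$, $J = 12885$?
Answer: $\frac{2858237793}{5} \approx 5.7165 \cdot 10^{8}$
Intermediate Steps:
$H = \frac{13688}{5}$ ($H = - \frac{-9328 - 4360}{5} = \left(- \frac{1}{5}\right) \left(-13688\right) = \frac{13688}{5} \approx 2737.6$)
$M = - \frac{4255}{2}$ ($M = \left(\left(-4\right) 1 + 1 \cdot \frac{1}{6}\right) 555 = \left(-4 + \frac{1}{6}\right) 555 = \left(- \frac{23}{6}\right) 555 = - \frac{4255}{2} \approx -2127.5$)
$W = - \frac{10503}{2}$ ($W = \left(-16009 + 12885\right) - \frac{4255}{2} = -3124 - \frac{4255}{2} = - \frac{10503}{2} \approx -5251.5$)
$\left(H + 37766\right) \left(19365 + W\right) = \left(\frac{13688}{5} + 37766\right) \left(19365 - \frac{10503}{2}\right) = \frac{202518}{5} \cdot \frac{28227}{2} = \frac{2858237793}{5}$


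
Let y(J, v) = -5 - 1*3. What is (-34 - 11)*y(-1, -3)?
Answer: 360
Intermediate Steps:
y(J, v) = -8 (y(J, v) = -5 - 3 = -8)
(-34 - 11)*y(-1, -3) = (-34 - 11)*(-8) = -45*(-8) = 360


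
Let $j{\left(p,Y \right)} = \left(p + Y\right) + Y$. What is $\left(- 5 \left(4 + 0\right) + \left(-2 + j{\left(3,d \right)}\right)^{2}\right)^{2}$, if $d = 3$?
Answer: $841$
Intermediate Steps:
$j{\left(p,Y \right)} = p + 2 Y$ ($j{\left(p,Y \right)} = \left(Y + p\right) + Y = p + 2 Y$)
$\left(- 5 \left(4 + 0\right) + \left(-2 + j{\left(3,d \right)}\right)^{2}\right)^{2} = \left(- 5 \left(4 + 0\right) + \left(-2 + \left(3 + 2 \cdot 3\right)\right)^{2}\right)^{2} = \left(\left(-5\right) 4 + \left(-2 + \left(3 + 6\right)\right)^{2}\right)^{2} = \left(-20 + \left(-2 + 9\right)^{2}\right)^{2} = \left(-20 + 7^{2}\right)^{2} = \left(-20 + 49\right)^{2} = 29^{2} = 841$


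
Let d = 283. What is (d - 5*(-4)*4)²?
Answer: 131769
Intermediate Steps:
(d - 5*(-4)*4)² = (283 - 5*(-4)*4)² = (283 + 20*4)² = (283 + 80)² = 363² = 131769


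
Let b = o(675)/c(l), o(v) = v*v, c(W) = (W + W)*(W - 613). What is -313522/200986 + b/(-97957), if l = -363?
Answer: -3626941180503559/2325072347653792 ≈ -1.5599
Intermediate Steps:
c(W) = 2*W*(-613 + W) (c(W) = (2*W)*(-613 + W) = 2*W*(-613 + W))
o(v) = v²
b = 151875/236192 (b = 675²/((2*(-363)*(-613 - 363))) = 455625/((2*(-363)*(-976))) = 455625/708576 = 455625*(1/708576) = 151875/236192 ≈ 0.64301)
-313522/200986 + b/(-97957) = -313522/200986 + (151875/236192)/(-97957) = -313522*1/200986 + (151875/236192)*(-1/97957) = -156761/100493 - 151875/23136659744 = -3626941180503559/2325072347653792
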